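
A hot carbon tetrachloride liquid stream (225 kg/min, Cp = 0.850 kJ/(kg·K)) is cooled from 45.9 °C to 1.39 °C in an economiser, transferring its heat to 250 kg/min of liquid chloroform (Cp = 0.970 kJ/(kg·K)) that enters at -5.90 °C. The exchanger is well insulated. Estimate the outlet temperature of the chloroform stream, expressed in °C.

T_c,out = 29.2 °C

Heat released by hot stream: Q = 225 × 0.850 × (45.9 − 1.39) = 8512.5 kJ/min
Energy balance on cold side (adiabatic exchanger): Q = ṁ_c·Cp_c·(T_c,out − T_c,in)
T_c,out = -5.90 + 8512.5/(250 × 0.970) = 29.203 °C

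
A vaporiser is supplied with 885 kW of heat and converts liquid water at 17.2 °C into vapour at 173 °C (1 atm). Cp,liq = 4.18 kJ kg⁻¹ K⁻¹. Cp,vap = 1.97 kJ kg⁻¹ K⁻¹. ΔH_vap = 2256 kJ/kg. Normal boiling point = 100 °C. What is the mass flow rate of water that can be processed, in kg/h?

Δh = 4.18×(100−17.2) + 2256 + 1.97×(173−100) = 2745.9 kJ/kg
Q = 885 kW = 885 kJ/s = 3.186e+06 kJ/h
ṁ = Q/Δh = 3.186e+06 / 2745.9 = 1160.3 kg/h

ṁ = 1160 kg/h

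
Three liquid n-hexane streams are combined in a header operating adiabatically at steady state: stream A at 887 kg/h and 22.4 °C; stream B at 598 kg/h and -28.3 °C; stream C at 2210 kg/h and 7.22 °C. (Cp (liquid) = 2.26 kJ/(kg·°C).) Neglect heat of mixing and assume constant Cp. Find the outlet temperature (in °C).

T_out = 5.12 °C

No heat crosses the boundary, so H_out = H_in.
Σ ṁᵢCp,ᵢTᵢ = 887×2.26×22.4 + 598×2.26×-28.3 + 2210×2.26×7.22 = 42718
Σ ṁᵢCp,ᵢ = 887×2.26 + 598×2.26 + 2210×2.26 = 8350.7
T_out = 42718 / 8350.7 = 5.1155 °C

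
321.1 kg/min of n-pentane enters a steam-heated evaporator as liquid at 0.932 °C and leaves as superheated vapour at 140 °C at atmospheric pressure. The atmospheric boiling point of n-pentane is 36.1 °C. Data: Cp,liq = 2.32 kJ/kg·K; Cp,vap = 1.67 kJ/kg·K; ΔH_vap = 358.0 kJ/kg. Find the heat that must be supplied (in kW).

Q = 3280 kW

liquid 0.932→36.1 °C: 81.59 kJ/kg
vaporisation at 36.1 °C: 358 kJ/kg
vapour 36.1→140 °C: 173.51 kJ/kg
Δh = 81.59 + 358 + 173.51 = 613.1 kJ/kg
Q = ṁ·Δh = 321.1 kg/min × 613.1 kJ/kg = 196870 kJ/min
|Q| = 3281.1 kW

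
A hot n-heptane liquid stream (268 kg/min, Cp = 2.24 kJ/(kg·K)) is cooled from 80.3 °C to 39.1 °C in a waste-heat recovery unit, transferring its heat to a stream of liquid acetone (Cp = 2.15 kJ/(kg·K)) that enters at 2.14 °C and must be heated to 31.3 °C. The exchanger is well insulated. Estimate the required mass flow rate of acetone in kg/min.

ṁ_c = 395 kg/min

Heat released by hot stream: Q = 268 × 2.24 × (80.3 − 39.1) = 24733 kJ/min
Energy balance on cold side (adiabatic exchanger): Q = ṁ_c·Cp_c·(T_c,out − T_c,in)
ṁ_c = 24733 / [2.15 × (31.3 − 2.14)] = 394.51 kg/min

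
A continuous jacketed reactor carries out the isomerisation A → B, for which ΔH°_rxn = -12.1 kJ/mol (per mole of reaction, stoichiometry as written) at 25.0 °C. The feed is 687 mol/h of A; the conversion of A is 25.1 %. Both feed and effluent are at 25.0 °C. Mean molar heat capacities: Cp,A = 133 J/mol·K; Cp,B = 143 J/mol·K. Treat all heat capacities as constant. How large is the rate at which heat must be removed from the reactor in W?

Extent of reaction ξ = 0.251 × 687 = 172.44 mol/h
Reaction term: ξ·ΔH°_rxn = 172.44 × -12.1 = -2086.5 kJ/h
Q = ΔH = -2086.5 kJ/h = -0.57958 kW
Heat removed = 579.58 W

Q_out = 580 W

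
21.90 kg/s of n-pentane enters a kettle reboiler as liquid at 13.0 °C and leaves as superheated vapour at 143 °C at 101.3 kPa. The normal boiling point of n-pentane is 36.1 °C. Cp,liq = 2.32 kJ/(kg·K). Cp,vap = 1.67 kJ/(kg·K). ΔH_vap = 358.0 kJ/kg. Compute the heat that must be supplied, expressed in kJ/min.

Q = 775000 kJ/min

liquid 13.0→36.1 °C: 53.592 kJ/kg
vaporisation at 36.1 °C: 358 kJ/kg
vapour 36.1→143 °C: 178.52 kJ/kg
Δh = 53.592 + 358 + 178.52 = 590.12 kJ/kg
Q = ṁ·Δh = 21.90 kg/s × 590.12 kJ/kg = 12924 kJ/s
|Q| = 12924 kW = 775410 kJ/min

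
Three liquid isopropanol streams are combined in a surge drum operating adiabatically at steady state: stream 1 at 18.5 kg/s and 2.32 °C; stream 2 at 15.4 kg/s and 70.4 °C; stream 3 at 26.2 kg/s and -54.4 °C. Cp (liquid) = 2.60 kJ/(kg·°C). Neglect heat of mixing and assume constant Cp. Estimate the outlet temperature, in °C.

Energy balance with Q = 0: Σ ṁᵢCp,ᵢ(T_out − Tᵢ) = 0
Σ ṁᵢCp,ᵢTᵢ = 18.5×2.60×2.32 + 15.4×2.60×70.4 + 26.2×2.60×-54.4 = -775.32
Σ ṁᵢCp,ᵢ = 18.5×2.60 + 15.4×2.60 + 26.2×2.60 = 156.26
T_out = -775.32 / 156.26 = -4.9617 °C

T_out = -4.96 °C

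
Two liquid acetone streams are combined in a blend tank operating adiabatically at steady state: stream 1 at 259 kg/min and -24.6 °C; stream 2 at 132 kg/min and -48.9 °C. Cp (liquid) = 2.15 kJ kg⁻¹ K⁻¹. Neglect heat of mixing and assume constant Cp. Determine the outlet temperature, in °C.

No heat crosses the boundary, so H_out = H_in.
Σ ṁᵢCp,ᵢTᵢ = 259×2.15×-24.6 + 132×2.15×-48.9 = -27576
Σ ṁᵢCp,ᵢ = 259×2.15 + 132×2.15 = 840.65
T_out = -27576 / 840.65 = -32.804 °C

T_out = -32.8 °C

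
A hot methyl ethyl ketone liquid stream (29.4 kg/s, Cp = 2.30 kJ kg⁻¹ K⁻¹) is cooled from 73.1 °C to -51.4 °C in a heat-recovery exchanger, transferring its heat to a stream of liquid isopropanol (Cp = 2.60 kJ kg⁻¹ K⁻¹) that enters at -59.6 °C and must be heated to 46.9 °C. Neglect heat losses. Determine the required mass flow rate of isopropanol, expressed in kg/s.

ṁ_c = 30.4 kg/s

Heat released by hot stream: Q = 29.4 × 2.30 × (73.1 − -51.4) = 8418.7 kJ/s
Energy balance on cold side (adiabatic exchanger): Q = ṁ_c·Cp_c·(T_c,out − T_c,in)
ṁ_c = 8418.7 / [2.60 × (46.9 − -59.6)] = 30.403 kg/s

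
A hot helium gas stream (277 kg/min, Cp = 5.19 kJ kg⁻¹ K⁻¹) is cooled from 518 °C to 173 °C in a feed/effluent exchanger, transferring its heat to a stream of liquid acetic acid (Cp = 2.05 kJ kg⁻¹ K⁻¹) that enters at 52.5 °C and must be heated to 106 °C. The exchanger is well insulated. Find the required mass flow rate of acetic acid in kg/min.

ṁ_c = 4520 kg/min

Heat released by hot stream: Q = 277 × 5.19 × (518 − 173) = 495980 kJ/min
Energy balance on cold side (adiabatic exchanger): Q = ṁ_c·Cp_c·(T_c,out − T_c,in)
ṁ_c = 495980 / [2.05 × (106 − 52.5)] = 4522.3 kg/min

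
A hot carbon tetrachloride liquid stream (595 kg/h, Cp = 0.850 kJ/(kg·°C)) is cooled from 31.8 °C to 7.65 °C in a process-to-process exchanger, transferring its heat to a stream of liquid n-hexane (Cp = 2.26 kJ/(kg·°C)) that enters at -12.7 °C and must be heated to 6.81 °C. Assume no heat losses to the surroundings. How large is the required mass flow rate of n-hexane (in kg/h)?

Heat released by hot stream: Q = 595 × 0.850 × (31.8 − 7.65) = 12214 kJ/h
Energy balance on cold side (adiabatic exchanger): Q = ṁ_c·Cp_c·(T_c,out − T_c,in)
ṁ_c = 12214 / [2.26 × (6.81 − -12.7)] = 277 kg/h

ṁ_c = 277 kg/h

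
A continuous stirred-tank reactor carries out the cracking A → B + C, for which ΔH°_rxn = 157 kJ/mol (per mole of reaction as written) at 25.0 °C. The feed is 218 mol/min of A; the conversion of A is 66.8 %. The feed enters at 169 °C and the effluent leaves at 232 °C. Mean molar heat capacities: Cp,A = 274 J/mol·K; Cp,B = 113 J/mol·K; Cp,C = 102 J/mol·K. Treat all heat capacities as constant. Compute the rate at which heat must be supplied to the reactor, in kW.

Extent of reaction ξ = 0.668 × 218 = 145.62 mol/min
Reaction term: ξ·ΔH°_rxn = 145.62 × 157 = 22863 kJ/min
Sensible, feed 169→25 °C: -8601.4 kJ/min
Outlet flows (mol/min): A 72.376, B 145.62, C 145.62
Sensible, products 25→232 °C: 10586 kJ/min
Q = ΔH = 24848 kJ/min = 414.13 kW
Heat supplied = 414.13 kW

Q_in = 414 kW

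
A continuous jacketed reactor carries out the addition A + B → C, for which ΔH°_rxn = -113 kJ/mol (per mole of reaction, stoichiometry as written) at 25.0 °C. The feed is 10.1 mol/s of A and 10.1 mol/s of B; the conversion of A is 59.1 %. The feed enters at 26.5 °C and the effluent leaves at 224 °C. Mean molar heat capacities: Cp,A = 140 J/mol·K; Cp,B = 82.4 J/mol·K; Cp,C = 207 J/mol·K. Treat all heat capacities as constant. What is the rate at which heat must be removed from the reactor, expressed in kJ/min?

Extent of reaction ξ = 0.591 × 10.1 = 5.9691 mol/s
Reaction term: ξ·ΔH°_rxn = 5.9691 × -113 = -674.51 kJ/s
Sensible, feed 26.5→25 °C: -3.3694 kJ/s
Outlet flows (mol/s): A 4.1309, B 4.1309, C 5.9691
Sensible, products 25→224 °C: 428.71 kJ/s
Q = ΔH = -249.17 kJ/s = -249.17 kW
Heat removed = 14950 kJ/min

Q_out = 15000 kJ/min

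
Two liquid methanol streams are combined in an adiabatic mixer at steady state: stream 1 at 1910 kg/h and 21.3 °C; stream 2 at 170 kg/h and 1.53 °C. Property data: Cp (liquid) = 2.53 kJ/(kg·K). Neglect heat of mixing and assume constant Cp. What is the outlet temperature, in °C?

T_out = 19.7 °C

Energy balance with Q = 0: Σ ṁᵢCp,ᵢ(T_out − Tᵢ) = 0
Σ ṁᵢCp,ᵢTᵢ = 1910×2.53×21.3 + 170×2.53×1.53 = 103590
Σ ṁᵢCp,ᵢ = 1910×2.53 + 170×2.53 = 5262.4
T_out = 103590 / 5262.4 = 19.684 °C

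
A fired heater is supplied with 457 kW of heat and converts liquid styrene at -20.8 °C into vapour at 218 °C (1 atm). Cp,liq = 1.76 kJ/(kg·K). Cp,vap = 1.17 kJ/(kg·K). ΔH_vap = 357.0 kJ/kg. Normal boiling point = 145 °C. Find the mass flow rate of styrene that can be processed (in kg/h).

Δh = 1.76×(145−-20.8) + 357.0 + 1.17×(218−145) = 734.22 kJ/kg
Q = 457 kW = 457 kJ/s = 1.6452e+06 kJ/h
ṁ = Q/Δh = 1.6452e+06 / 734.22 = 2240.8 kg/h

ṁ = 2240 kg/h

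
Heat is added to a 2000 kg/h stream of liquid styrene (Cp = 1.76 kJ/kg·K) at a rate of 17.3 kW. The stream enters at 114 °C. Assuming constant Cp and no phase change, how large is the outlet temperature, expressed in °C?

Q = 17.3 kW = 62280 kJ/h
ΔT = Q/(ṁ·Cp) = 62280/(2000×1.76) = 17.693 K
T_out = 114 + 17.693 = 131.69 °C

T_out = 132 °C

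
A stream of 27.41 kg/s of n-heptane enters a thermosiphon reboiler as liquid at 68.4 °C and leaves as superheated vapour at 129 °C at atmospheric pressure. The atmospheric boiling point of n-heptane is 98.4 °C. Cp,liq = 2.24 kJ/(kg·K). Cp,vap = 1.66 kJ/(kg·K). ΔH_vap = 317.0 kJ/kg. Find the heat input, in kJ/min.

Q = 715000 kJ/min

liquid 68.4→98.4 °C: 67.2 kJ/kg
vaporisation at 98.4 °C: 317 kJ/kg
vapour 98.4→129 °C: 50.796 kJ/kg
Δh = 67.2 + 317 + 50.796 = 435 kJ/kg
Q = ṁ·Δh = 27.41 kg/s × 435 kJ/kg = 11923 kJ/s
|Q| = 11923 kW = 715390 kJ/min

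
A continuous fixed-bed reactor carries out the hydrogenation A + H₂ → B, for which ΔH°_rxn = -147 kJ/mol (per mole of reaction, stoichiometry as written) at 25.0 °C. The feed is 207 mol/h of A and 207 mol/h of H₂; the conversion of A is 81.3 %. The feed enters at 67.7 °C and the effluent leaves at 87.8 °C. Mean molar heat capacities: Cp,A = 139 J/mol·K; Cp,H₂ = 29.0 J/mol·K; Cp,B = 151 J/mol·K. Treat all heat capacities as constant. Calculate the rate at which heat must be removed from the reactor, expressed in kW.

Extent of reaction ξ = 0.813 × 207 = 168.29 mol/h
Reaction term: ξ·ΔH°_rxn = 168.29 × -147 = -24739 kJ/h
Sensible, feed 67.7→25 °C: -1484.9 kJ/h
Outlet flows (mol/h): A 38.709, H₂ 38.709, B 168.29
Sensible, products 25→87.8 °C: 2004.3 kJ/h
Q = ΔH = -24219 kJ/h = -6.7276 kW
Heat removed = 6.7276 kW

Q_out = 6.73 kW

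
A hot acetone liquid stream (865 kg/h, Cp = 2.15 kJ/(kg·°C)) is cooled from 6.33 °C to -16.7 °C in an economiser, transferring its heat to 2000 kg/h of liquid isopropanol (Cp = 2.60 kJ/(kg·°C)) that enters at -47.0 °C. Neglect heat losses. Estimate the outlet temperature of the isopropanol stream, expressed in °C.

T_c,out = -38.8 °C

Heat released by hot stream: Q = 865 × 2.15 × (6.33 − -16.7) = 42830 kJ/h
Energy balance on cold side (adiabatic exchanger): Q = ṁ_c·Cp_c·(T_c,out − T_c,in)
T_c,out = -47.0 + 42830/(2000 × 2.60) = -38.763 °C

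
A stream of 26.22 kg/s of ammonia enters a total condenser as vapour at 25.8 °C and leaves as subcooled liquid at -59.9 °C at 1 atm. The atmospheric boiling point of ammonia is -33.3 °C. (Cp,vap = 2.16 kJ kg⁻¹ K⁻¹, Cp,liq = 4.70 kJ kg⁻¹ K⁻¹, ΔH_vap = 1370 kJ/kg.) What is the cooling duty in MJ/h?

vapour 25.8→-33.3 °C: -127.66 kJ/kg
condensation at -33.3 °C: -1370 kJ/kg
liquid -33.3→-59.9 °C: -125.02 kJ/kg
Δh = -127.66 + -1370 + -125.02 = -1622.7 kJ/kg
Q = ṁ·Δh = 26.22 kg/s × -1622.7 kJ/kg = -42547 kJ/s
|Q| = 42547 kW = 153170 MJ/h

Q_c = 153000 MJ/h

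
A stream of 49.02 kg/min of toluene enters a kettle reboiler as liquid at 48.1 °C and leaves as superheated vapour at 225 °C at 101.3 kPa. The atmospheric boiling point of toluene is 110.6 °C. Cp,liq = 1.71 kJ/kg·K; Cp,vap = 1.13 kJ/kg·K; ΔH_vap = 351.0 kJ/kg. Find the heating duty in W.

liquid 48.1→110.6 °C: 106.87 kJ/kg
vaporisation at 110.6 °C: 351 kJ/kg
vapour 110.6→225 °C: 129.27 kJ/kg
Δh = 106.87 + 351 + 129.27 = 587.15 kJ/kg
Q = ṁ·Δh = 49.02 kg/min × 587.15 kJ/kg = 28782 kJ/min
|Q| = 479.7 kW = 479700 W

Q = 480000 W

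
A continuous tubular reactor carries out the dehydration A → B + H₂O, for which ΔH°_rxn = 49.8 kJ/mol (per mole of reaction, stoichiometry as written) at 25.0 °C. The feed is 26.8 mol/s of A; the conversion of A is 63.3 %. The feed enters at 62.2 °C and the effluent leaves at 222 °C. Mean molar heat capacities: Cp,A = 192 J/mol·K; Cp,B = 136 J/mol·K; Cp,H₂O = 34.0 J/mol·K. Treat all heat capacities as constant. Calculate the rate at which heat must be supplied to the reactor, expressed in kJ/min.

Extent of reaction ξ = 0.633 × 26.8 = 16.964 mol/s
Reaction term: ξ·ΔH°_rxn = 16.964 × 49.8 = 844.83 kJ/s
Sensible, feed 62.2→25 °C: -191.42 kJ/s
Outlet flows (mol/s): A 9.8356, B 16.964, H₂O 16.964
Sensible, products 25→222 °C: 940.16 kJ/s
Q = ΔH = 1593.6 kJ/s = 1593.6 kW
Heat supplied = 95614 kJ/min

Q_in = 95600 kJ/min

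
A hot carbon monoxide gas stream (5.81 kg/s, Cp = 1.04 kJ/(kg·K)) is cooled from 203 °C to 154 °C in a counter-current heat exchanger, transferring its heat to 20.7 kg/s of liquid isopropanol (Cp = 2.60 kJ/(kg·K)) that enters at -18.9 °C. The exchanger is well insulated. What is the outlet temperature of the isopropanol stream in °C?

Heat released by hot stream: Q = 5.81 × 1.04 × (203 − 154) = 296.08 kJ/s
Energy balance on cold side (adiabatic exchanger): Q = ṁ_c·Cp_c·(T_c,out − T_c,in)
T_c,out = -18.9 + 296.08/(20.7 × 2.60) = -13.399 °C

T_c,out = -13.4 °C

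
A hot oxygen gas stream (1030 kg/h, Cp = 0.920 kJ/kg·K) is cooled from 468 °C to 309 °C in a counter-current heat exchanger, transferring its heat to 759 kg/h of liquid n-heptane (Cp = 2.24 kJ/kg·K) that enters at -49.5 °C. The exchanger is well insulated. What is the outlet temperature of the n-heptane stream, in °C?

Heat released by hot stream: Q = 1030 × 0.920 × (468 − 309) = 150670 kJ/h
Energy balance on cold side (adiabatic exchanger): Q = ṁ_c·Cp_c·(T_c,out − T_c,in)
T_c,out = -49.5 + 150670/(759 × 2.24) = 39.12 °C

T_c,out = 39.1 °C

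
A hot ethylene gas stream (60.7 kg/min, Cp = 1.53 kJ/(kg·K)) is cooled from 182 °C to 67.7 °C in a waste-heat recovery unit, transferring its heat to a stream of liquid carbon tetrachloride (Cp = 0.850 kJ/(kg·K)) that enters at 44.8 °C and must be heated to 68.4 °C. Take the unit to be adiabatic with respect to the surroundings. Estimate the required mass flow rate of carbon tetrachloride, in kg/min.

ṁ_c = 529 kg/min

Heat released by hot stream: Q = 60.7 × 1.53 × (182 − 67.7) = 10615 kJ/min
Energy balance on cold side (adiabatic exchanger): Q = ṁ_c·Cp_c·(T_c,out − T_c,in)
ṁ_c = 10615 / [0.850 × (68.4 − 44.8)] = 529.17 kg/min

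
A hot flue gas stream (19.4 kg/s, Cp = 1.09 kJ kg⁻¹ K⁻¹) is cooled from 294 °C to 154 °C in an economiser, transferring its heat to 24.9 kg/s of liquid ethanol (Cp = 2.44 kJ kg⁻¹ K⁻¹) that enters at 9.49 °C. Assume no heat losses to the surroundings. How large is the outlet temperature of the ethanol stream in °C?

Heat released by hot stream: Q = 19.4 × 1.09 × (294 − 154) = 2960.4 kJ/s
Energy balance on cold side (adiabatic exchanger): Q = ṁ_c·Cp_c·(T_c,out − T_c,in)
T_c,out = 9.49 + 2960.4/(24.9 × 2.44) = 58.217 °C

T_c,out = 58.2 °C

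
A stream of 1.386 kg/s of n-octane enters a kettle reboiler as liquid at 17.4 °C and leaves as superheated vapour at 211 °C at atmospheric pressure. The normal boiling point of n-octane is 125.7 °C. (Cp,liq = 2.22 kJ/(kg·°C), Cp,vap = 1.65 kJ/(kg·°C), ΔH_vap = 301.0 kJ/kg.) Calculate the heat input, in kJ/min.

Q = 56700 kJ/min

liquid 17.4→125.7 °C: 240.43 kJ/kg
vaporisation at 125.7 °C: 301 kJ/kg
vapour 125.7→211 °C: 140.74 kJ/kg
Δh = 240.43 + 301 + 140.74 = 682.17 kJ/kg
Q = ṁ·Δh = 1.386 kg/s × 682.17 kJ/kg = 945.49 kJ/s
|Q| = 945.49 kW = 56729 kJ/min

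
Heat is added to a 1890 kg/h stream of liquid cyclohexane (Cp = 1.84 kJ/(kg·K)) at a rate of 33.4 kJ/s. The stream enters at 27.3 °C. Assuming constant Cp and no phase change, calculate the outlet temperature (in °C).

Q = 33.4 kJ/s = 120240 kJ/h
ΔT = Q/(ṁ·Cp) = 120240/(1890×1.84) = 34.576 K
T_out = 27.3 + 34.576 = 61.876 °C

T_out = 61.9 °C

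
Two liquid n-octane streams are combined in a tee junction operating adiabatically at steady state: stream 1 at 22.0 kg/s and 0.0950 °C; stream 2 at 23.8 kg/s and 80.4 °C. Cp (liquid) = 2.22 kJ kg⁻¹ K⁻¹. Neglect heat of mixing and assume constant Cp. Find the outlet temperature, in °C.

T_out = 41.8 °C

No heat crosses the boundary, so H_out = H_in.
Σ ṁᵢCp,ᵢTᵢ = 22.0×2.22×0.0950 + 23.8×2.22×80.4 = 4252.7
Σ ṁᵢCp,ᵢ = 22.0×2.22 + 23.8×2.22 = 101.68
T_out = 4252.7 / 101.68 = 41.826 °C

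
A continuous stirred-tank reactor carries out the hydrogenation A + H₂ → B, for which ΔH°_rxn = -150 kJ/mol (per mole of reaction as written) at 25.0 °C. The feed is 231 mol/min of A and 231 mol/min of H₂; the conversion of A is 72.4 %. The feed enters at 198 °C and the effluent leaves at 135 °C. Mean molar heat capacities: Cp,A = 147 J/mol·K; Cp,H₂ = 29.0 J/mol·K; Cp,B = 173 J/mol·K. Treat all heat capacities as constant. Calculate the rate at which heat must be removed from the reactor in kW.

Extent of reaction ξ = 0.724 × 231 = 167.24 mol/min
Reaction term: ξ·ΔH°_rxn = 167.24 × -150 = -25087 kJ/min
Sensible, feed 198→25 °C: -7033.5 kJ/min
Outlet flows (mol/min): A 63.756, H₂ 63.756, B 167.24
Sensible, products 25→135 °C: 4417 kJ/min
Q = ΔH = -27703 kJ/min = -461.72 kW
Heat removed = 461.72 kW

Q_out = 462 kW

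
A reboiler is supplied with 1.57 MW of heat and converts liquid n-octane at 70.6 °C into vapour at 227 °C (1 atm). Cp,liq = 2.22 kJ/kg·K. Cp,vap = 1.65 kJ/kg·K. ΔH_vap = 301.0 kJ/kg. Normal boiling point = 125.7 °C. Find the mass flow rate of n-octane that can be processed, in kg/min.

Δh = 2.22×(125.7−70.6) + 301.0 + 1.65×(227−125.7) = 590.47 kJ/kg
Q = 1.57 MW = 1570 kJ/s = 94200 kJ/min
ṁ = Q/Δh = 94200 / 590.47 = 159.53 kg/min

ṁ = 160 kg/min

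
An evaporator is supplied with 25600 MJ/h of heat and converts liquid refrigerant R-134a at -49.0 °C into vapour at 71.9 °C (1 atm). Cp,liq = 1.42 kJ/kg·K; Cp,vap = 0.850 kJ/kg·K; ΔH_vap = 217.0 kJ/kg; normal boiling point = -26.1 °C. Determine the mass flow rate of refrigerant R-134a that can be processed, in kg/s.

Δh = 1.42×(-26.1−-49.0) + 217.0 + 0.850×(71.9−-26.1) = 332.82 kJ/kg
Q = 25600 MJ/h = 7111.1 kJ/s = 7111.1 kJ/s
ṁ = Q/Δh = 7111.1 / 332.82 = 21.366 kg/s

ṁ = 21.4 kg/s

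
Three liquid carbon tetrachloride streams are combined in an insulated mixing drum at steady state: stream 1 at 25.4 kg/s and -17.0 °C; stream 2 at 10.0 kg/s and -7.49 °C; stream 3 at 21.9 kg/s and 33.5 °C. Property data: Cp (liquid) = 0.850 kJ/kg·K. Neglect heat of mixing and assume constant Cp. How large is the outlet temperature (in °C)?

T_out = 3.96 °C

Energy balance with Q = 0: Σ ṁᵢCp,ᵢ(T_out − Tᵢ) = 0
T_out = Σ ṁᵢCp,ᵢTᵢ / Σ ṁᵢCp,ᵢ
      = 192.91 / 48.705 = 3.9607 °C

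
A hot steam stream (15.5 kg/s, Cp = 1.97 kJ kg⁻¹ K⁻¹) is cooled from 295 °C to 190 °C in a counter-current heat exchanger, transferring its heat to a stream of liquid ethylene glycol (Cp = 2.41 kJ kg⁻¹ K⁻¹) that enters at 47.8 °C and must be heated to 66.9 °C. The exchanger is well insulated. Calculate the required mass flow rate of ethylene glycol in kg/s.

ṁ_c = 69.7 kg/s

Heat released by hot stream: Q = 15.5 × 1.97 × (295 − 190) = 3206.2 kJ/s
Energy balance on cold side (adiabatic exchanger): Q = ṁ_c·Cp_c·(T_c,out − T_c,in)
ṁ_c = 3206.2 / [2.41 × (66.9 − 47.8)] = 69.653 kg/s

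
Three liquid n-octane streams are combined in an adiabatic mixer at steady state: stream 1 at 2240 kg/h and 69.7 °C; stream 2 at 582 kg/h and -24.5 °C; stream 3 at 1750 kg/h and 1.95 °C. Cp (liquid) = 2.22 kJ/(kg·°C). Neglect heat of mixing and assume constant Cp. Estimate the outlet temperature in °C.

T_out = 31.8 °C

Adiabatic, steady state ⇒ Σ ṁᵢCp,ᵢ(T_out − Tᵢ) = 0
T_out = Σ ṁᵢCp,ᵢTᵢ / Σ ṁᵢCp,ᵢ
      = 322520 / 10150 = 31.776 °C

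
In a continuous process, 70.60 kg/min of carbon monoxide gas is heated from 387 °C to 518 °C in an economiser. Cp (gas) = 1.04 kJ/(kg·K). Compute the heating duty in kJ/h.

Q = 577000 kJ/h

Q = ṁ·Cp·ΔT = 70.60 × 1.04 × (518 − 387) = 9618.5 kJ/min
Converting: 9618.5 / 60 s = 160.31 kW
Heating duty = 577110 kJ/h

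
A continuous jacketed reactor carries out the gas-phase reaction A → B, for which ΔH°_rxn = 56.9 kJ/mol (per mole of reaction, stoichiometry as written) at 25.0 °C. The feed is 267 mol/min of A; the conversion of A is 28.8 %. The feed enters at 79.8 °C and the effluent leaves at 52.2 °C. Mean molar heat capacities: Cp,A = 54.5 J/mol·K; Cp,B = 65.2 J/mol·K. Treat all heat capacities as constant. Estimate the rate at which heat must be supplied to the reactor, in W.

Q_in = 66600 W

Extent of reaction ξ = 0.288 × 267 = 76.896 mol/min
Reaction term: ξ·ΔH°_rxn = 76.896 × 56.9 = 4375.4 kJ/min
Sensible, feed 79.8→25 °C: -797.42 kJ/min
Outlet flows (mol/min): A 190.1, B 76.896
Sensible, products 25→52.2 °C: 418.18 kJ/min
Q = ΔH = 3996.1 kJ/min = 66.602 kW
Heat supplied = 66602 W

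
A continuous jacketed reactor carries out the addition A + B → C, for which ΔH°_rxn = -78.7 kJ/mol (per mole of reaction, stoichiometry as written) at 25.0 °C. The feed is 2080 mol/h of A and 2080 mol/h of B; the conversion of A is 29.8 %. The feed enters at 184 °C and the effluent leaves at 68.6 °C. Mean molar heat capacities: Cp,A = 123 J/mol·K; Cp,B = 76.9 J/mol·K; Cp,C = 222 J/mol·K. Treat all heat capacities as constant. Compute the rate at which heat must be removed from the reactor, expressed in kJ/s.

Extent of reaction ξ = 0.298 × 2080 = 619.84 mol/h
Reaction term: ξ·ΔH°_rxn = 619.84 × -78.7 = -48781 kJ/h
Sensible, feed 184→25 °C: -66111 kJ/h
Outlet flows (mol/h): A 1460.2, B 1460.2, C 619.84
Sensible, products 25→68.6 °C: 18726 kJ/h
Q = ΔH = -96167 kJ/h = -26.713 kW
Heat removed = 26.713 kJ/s

Q_out = 26.7 kJ/s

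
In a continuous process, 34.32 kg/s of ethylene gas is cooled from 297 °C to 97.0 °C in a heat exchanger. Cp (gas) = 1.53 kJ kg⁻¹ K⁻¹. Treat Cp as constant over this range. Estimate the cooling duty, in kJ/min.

Q_c = 630000 kJ/min

Q = ṁ·Cp·ΔT = 34.32 × 1.53 × (97.0 − 297) = -10502 kJ/s
Cooling duty = 630120 kJ/min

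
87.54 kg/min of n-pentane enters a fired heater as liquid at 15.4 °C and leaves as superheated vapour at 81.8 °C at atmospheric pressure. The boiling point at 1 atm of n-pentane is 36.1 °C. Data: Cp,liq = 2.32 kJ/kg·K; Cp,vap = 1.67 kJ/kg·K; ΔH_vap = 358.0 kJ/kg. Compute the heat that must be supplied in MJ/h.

liquid 15.4→36.1 °C: 48.024 kJ/kg
vaporisation at 36.1 °C: 358 kJ/kg
vapour 36.1→81.8 °C: 76.319 kJ/kg
Δh = 48.024 + 358 + 76.319 = 482.34 kJ/kg
Q = ṁ·Δh = 87.54 kg/min × 482.34 kJ/kg = 42224 kJ/min
|Q| = 703.74 kW = 2533.5 MJ/h

Q = 2530 MJ/h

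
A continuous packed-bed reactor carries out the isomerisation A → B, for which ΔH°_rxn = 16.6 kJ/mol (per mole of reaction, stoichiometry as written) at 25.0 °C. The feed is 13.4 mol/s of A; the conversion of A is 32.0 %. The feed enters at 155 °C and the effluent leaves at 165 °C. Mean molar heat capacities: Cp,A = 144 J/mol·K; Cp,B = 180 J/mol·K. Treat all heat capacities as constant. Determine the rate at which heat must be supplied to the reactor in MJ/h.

Q_in = 404 MJ/h

Extent of reaction ξ = 0.320 × 13.4 = 4.288 mol/s
Reaction term: ξ·ΔH°_rxn = 4.288 × 16.6 = 71.181 kJ/s
Sensible, feed 155→25 °C: -250.85 kJ/s
Outlet flows (mol/s): A 9.112, B 4.288
Sensible, products 25→165 °C: 291.76 kJ/s
Q = ΔH = 112.09 kJ/s = 112.09 kW
Heat supplied = 403.52 MJ/h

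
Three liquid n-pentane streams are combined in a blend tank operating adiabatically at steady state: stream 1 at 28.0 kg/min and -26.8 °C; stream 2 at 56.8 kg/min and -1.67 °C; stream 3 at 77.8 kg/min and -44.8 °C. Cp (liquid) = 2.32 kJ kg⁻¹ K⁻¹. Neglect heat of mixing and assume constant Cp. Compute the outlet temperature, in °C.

Adiabatic, steady state ⇒ Σ ṁᵢCp,ᵢ(T_out − Tᵢ) = 0
Σ ṁᵢCp,ᵢTᵢ = 28.0×2.32×-26.8 + 56.8×2.32×-1.67 + 77.8×2.32×-44.8 = -10047
Σ ṁᵢCp,ᵢ = 28.0×2.32 + 56.8×2.32 + 77.8×2.32 = 377.23
T_out = -10047 / 377.23 = -26.634 °C

T_out = -26.6 °C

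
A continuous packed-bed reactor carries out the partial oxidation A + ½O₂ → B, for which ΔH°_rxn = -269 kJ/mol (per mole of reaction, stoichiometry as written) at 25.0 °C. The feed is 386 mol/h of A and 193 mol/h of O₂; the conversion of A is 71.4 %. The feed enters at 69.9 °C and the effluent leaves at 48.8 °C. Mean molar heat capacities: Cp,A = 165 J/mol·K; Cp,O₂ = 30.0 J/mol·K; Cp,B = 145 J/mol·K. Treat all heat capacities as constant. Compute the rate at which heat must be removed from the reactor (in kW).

Extent of reaction ξ = 0.714 × 386 = 275.6 mol/h
Reaction term: ξ·ΔH°_rxn = 275.6 × -269 = -74137 kJ/h
Sensible, feed 69.9→25 °C: -3119.7 kJ/h
Outlet flows (mol/h): A 110.4, O₂ 55.198, B 275.6
Sensible, products 25→48.8 °C: 1424 kJ/h
Q = ΔH = -75833 kJ/h = -21.065 kW
Heat removed = 21.065 kW

Q_out = 21.1 kW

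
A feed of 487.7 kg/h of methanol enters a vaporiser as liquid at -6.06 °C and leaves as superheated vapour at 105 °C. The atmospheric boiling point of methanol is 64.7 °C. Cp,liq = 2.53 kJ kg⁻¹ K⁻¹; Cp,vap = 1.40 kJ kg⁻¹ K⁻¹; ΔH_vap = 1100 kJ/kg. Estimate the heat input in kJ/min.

liquid -6.06→64.7 °C: 179.02 kJ/kg
vaporisation at 64.7 °C: 1100 kJ/kg
vapour 64.7→105 °C: 56.42 kJ/kg
Δh = 179.02 + 1100 + 56.42 = 1335.4 kJ/kg
Q = ṁ·Δh = 487.7 kg/h × 1335.4 kJ/kg = 651300 kJ/h
|Q| = 180.92 kW = 10855 kJ/min

Q = 10900 kJ/min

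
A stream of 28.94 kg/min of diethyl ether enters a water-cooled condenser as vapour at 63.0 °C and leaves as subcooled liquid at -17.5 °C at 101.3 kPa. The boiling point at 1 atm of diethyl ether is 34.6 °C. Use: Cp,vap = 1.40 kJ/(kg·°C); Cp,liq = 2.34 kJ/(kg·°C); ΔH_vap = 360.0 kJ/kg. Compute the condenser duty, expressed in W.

Q_c = 252000 W

vapour 63.0→34.6 °C: -39.76 kJ/kg
condensation at 34.6 °C: -360 kJ/kg
liquid 34.6→-17.5 °C: -121.91 kJ/kg
Δh = -39.76 + -360 + -121.91 = -521.67 kJ/kg
Q = ṁ·Δh = 28.94 kg/min × -521.67 kJ/kg = -15097 kJ/min
|Q| = 251.62 kW = 251620 W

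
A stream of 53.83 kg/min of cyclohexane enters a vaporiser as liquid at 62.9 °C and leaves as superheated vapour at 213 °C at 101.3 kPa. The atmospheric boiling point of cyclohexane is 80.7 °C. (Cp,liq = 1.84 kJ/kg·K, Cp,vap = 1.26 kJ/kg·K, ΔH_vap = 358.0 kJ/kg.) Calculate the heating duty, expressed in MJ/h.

liquid 62.9→80.7 °C: 32.752 kJ/kg
vaporisation at 80.7 °C: 358 kJ/kg
vapour 80.7→213 °C: 166.7 kJ/kg
Δh = 32.752 + 358 + 166.7 = 557.45 kJ/kg
Q = ṁ·Δh = 53.83 kg/min × 557.45 kJ/kg = 30008 kJ/min
|Q| = 500.13 kW = 1800.5 MJ/h

Q = 1800 MJ/h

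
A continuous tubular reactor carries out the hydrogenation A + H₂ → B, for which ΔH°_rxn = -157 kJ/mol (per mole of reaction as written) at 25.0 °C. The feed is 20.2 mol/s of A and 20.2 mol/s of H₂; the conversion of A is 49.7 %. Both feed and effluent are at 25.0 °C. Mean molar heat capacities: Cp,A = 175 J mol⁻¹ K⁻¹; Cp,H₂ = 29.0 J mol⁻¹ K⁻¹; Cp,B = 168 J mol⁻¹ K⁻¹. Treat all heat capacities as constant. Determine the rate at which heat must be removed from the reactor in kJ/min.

Q_out = 94600 kJ/min

Extent of reaction ξ = 0.497 × 20.2 = 10.039 mol/s
Reaction term: ξ·ΔH°_rxn = 10.039 × -157 = -1576.2 kJ/s
Q = ΔH = -1576.2 kJ/s = -1576.2 kW
Heat removed = 94571 kJ/min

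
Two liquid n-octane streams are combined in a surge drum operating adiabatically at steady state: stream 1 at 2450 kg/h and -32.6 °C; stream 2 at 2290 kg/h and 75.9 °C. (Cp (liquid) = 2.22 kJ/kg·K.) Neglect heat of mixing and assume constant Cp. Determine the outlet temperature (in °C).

T_out = 19.8 °C

Adiabatic, steady state ⇒ Σ ṁᵢCp,ᵢ(T_out − Tᵢ) = 0
Σ ṁᵢCp,ᵢTᵢ = 2450×2.22×-32.6 + 2290×2.22×75.9 = 208550
Σ ṁᵢCp,ᵢ = 2450×2.22 + 2290×2.22 = 10523
T_out = 208550 / 10523 = 19.819 °C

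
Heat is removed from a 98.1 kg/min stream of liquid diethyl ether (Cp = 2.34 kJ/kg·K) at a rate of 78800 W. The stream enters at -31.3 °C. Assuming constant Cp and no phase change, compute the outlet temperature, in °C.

Q = 78800 W = 4728 kJ/min
ΔT = Q/(ṁ·Cp) = 4728/(98.1×2.34) = 20.596 K
T_out = -31.3 − 20.596 = -51.896 °C

T_out = -51.9 °C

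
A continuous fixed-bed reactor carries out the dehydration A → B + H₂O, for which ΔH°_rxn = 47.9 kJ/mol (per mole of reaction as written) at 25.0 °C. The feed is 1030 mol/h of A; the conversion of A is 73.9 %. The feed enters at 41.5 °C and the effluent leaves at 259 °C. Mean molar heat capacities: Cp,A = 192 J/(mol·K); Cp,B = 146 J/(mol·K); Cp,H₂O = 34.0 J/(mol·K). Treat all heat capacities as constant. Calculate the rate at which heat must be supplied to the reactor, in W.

Q_in = 21500 W

Extent of reaction ξ = 0.739 × 1030 = 761.17 mol/h
Reaction term: ξ·ΔH°_rxn = 761.17 × 47.9 = 36460 kJ/h
Sensible, feed 41.5→25 °C: -3263 kJ/h
Outlet flows (mol/h): A 268.83, B 761.17, H₂O 761.17
Sensible, products 25→259 °C: 44138 kJ/h
Q = ΔH = 77335 kJ/h = 21.482 kW
Heat supplied = 21482 W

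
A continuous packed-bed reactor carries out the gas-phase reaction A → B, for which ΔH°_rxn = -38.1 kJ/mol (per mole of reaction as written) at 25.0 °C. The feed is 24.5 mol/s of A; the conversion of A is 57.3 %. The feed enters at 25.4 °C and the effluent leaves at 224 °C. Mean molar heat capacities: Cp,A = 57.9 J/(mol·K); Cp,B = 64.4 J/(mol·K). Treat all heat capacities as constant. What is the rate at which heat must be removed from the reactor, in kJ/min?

Q_out = 14100 kJ/min

Extent of reaction ξ = 0.573 × 24.5 = 14.038 mol/s
Reaction term: ξ·ΔH°_rxn = 14.038 × -38.1 = -534.87 kJ/s
Sensible, feed 25.4→25 °C: -0.56742 kJ/s
Outlet flows (mol/s): A 10.462, B 14.038
Sensible, products 25→224 °C: 300.45 kJ/s
Q = ΔH = -234.98 kJ/s = -234.98 kW
Heat removed = 14099 kJ/min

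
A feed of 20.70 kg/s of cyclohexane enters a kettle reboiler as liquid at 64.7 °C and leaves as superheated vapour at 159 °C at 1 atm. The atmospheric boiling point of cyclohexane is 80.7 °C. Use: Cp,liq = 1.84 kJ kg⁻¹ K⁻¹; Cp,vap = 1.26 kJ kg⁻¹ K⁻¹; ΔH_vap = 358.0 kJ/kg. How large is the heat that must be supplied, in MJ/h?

liquid 64.7→80.7 °C: 29.44 kJ/kg
vaporisation at 80.7 °C: 358 kJ/kg
vapour 80.7→159 °C: 98.658 kJ/kg
Δh = 29.44 + 358 + 98.658 = 486.1 kJ/kg
Q = ṁ·Δh = 20.70 kg/s × 486.1 kJ/kg = 10062 kJ/s
|Q| = 10062 kW = 36224 MJ/h

Q = 36200 MJ/h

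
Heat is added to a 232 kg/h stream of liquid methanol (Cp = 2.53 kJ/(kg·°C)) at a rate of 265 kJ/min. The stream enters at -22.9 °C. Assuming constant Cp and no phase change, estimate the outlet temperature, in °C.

T_out = 4.19 °C

Q = 265 kJ/min = 15900 kJ/h
ΔT = Q/(ṁ·Cp) = 15900/(232×2.53) = 27.089 K
T_out = -22.9 + 27.089 = 4.1887 °C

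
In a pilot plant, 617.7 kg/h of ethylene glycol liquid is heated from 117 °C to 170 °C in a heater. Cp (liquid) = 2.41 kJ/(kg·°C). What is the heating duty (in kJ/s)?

Q = ṁ·Cp·ΔT = 617.7 × 2.41 × (170 − 117) = 78899 kJ/h
Converting: 78899 / 3600 s = 21.916 kW

Q = 21.9 kJ/s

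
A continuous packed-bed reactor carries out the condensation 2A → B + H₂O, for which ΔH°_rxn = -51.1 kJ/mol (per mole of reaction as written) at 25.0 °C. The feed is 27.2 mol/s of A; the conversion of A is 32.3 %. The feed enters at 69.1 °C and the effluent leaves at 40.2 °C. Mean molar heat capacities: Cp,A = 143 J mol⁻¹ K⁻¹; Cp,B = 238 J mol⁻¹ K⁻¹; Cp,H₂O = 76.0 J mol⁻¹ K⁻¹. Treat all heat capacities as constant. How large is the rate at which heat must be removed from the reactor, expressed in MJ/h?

Extent of reaction ξ = 0.323 × 27.2 / 2 = 4.3928 mol/s
Reaction term: ξ·ΔH°_rxn = 4.3928 × -51.1 = -224.47 kJ/s
Sensible, feed 69.1→25 °C: -171.53 kJ/s
Outlet flows (mol/s): A 18.414, B 4.3928, H₂O 4.3928
Sensible, products 25→40.2 °C: 60.991 kJ/s
Q = ΔH = -335.01 kJ/s = -335.01 kW
Heat removed = 1206 MJ/h

Q_out = 1210 MJ/h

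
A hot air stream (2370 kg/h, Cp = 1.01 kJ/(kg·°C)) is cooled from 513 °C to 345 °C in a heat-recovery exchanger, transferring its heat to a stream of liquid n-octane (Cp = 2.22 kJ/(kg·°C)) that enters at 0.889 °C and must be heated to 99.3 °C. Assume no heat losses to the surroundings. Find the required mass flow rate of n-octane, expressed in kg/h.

ṁ_c = 1840 kg/h

Heat released by hot stream: Q = 2370 × 1.01 × (513 − 345) = 402140 kJ/h
Energy balance on cold side (adiabatic exchanger): Q = ṁ_c·Cp_c·(T_c,out − T_c,in)
ṁ_c = 402140 / [2.22 × (99.3 − 0.889)] = 1840.7 kg/h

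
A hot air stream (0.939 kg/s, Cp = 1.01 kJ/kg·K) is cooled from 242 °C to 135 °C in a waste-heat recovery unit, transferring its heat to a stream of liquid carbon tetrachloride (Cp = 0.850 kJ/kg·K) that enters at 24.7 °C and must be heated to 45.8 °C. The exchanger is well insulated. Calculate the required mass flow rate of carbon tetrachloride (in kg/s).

ṁ_c = 5.66 kg/s

Heat released by hot stream: Q = 0.939 × 1.01 × (242 − 135) = 101.48 kJ/s
Energy balance on cold side (adiabatic exchanger): Q = ṁ_c·Cp_c·(T_c,out − T_c,in)
ṁ_c = 101.48 / [0.850 × (45.8 − 24.7)] = 5.6581 kg/s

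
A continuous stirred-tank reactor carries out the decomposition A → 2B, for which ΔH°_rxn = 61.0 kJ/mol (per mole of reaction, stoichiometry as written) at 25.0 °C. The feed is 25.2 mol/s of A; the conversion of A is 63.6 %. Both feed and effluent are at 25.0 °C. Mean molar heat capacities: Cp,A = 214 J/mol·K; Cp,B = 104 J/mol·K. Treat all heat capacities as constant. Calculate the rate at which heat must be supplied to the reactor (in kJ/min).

Extent of reaction ξ = 0.636 × 25.2 = 16.027 mol/s
Reaction term: ξ·ΔH°_rxn = 16.027 × 61.0 = 977.66 kJ/s
Q = ΔH = 977.66 kJ/s = 977.66 kW
Heat supplied = 58660 kJ/min

Q_in = 58700 kJ/min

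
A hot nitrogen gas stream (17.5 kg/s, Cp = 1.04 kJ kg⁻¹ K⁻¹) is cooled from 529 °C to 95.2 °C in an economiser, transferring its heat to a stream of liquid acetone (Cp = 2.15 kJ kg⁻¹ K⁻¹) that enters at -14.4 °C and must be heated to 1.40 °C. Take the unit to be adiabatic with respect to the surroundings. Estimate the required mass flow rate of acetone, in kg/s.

ṁ_c = 232 kg/s

Heat released by hot stream: Q = 17.5 × 1.04 × (529 − 95.2) = 7895.2 kJ/s
Energy balance on cold side (adiabatic exchanger): Q = ṁ_c·Cp_c·(T_c,out − T_c,in)
ṁ_c = 7895.2 / [2.15 × (1.40 − -14.4)] = 232.42 kg/s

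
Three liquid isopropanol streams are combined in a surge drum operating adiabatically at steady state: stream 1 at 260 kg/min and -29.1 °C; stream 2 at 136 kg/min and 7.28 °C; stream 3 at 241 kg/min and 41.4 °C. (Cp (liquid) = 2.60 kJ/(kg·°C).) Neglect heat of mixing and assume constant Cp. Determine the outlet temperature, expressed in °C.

T_out = 5.34 °C

No heat crosses the boundary, so H_out = H_in.
T_out = Σ ṁᵢCp,ᵢTᵢ / Σ ṁᵢCp,ᵢ
      = 8843.8 / 1656.2 = 5.3398 °C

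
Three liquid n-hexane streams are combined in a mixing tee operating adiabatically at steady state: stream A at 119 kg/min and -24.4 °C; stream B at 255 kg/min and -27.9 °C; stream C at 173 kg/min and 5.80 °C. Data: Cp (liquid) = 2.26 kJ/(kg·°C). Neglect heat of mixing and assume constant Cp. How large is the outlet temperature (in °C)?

No heat crosses the boundary, so H_out = H_in.
T_out = Σ ṁᵢCp,ᵢTᵢ / Σ ṁᵢCp,ᵢ
      = -20373 / 1236.2 = -16.48 °C

T_out = -16.5 °C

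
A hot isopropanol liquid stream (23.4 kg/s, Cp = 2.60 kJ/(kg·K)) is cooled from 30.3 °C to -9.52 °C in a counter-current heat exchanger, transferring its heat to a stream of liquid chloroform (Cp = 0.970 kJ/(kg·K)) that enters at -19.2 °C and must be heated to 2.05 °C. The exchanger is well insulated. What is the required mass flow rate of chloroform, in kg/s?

ṁ_c = 118 kg/s

Heat released by hot stream: Q = 23.4 × 2.60 × (30.3 − -9.52) = 2422.6 kJ/s
Energy balance on cold side (adiabatic exchanger): Q = ṁ_c·Cp_c·(T_c,out − T_c,in)
ṁ_c = 2422.6 / [0.970 × (2.05 − -19.2)] = 117.53 kg/s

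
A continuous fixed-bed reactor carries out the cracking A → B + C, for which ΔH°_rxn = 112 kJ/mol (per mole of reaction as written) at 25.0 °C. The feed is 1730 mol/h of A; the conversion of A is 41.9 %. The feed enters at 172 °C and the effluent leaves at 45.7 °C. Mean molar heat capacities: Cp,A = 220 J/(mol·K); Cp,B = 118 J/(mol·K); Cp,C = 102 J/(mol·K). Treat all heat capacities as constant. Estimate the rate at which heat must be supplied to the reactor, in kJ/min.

Q_in = 552 kJ/min

Extent of reaction ξ = 0.419 × 1730 = 724.87 mol/h
Reaction term: ξ·ΔH°_rxn = 724.87 × 112 = 81185 kJ/h
Sensible, feed 172→25 °C: -55948 kJ/h
Outlet flows (mol/h): A 1005.1, B 724.87, C 724.87
Sensible, products 25→45.7 °C: 7878.4 kJ/h
Q = ΔH = 33116 kJ/h = 9.1988 kW
Heat supplied = 551.93 kJ/min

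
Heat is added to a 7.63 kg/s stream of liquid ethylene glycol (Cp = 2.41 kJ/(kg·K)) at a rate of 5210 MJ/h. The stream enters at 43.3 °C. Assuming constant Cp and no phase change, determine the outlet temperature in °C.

T_out = 122 °C

Q = 5210 MJ/h = 1447.2 kJ/s
ΔT = Q/(ṁ·Cp) = 1447.2/(7.63×2.41) = 78.703 K
T_out = 43.3 + 78.703 = 122 °C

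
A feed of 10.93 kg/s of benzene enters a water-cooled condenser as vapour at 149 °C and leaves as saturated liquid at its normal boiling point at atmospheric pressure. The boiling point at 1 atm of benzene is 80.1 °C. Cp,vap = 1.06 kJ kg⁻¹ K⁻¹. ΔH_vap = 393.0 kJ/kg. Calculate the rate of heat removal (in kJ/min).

Q_c = 306000 kJ/min

vapour 149→80.1 °C: -73.034 kJ/kg
condensation at 80.1 °C: -393 kJ/kg
Δh = -73.034 + -393 = -466.03 kJ/kg
Q = ṁ·Δh = 10.93 kg/s × -466.03 kJ/kg = -5093.8 kJ/s
|Q| = 5093.8 kW = 305630 kJ/min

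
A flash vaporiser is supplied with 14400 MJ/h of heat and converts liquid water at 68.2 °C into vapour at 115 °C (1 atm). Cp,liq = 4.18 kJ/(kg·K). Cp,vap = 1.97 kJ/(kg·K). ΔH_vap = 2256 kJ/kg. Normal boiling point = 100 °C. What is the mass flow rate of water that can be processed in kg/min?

ṁ = 99.2 kg/min

Δh = 4.18×(100−68.2) + 2256 + 1.97×(115−100) = 2418.5 kJ/kg
Q = 14400 MJ/h = 4000 kJ/s = 240000 kJ/min
ṁ = Q/Δh = 240000 / 2418.5 = 99.236 kg/min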